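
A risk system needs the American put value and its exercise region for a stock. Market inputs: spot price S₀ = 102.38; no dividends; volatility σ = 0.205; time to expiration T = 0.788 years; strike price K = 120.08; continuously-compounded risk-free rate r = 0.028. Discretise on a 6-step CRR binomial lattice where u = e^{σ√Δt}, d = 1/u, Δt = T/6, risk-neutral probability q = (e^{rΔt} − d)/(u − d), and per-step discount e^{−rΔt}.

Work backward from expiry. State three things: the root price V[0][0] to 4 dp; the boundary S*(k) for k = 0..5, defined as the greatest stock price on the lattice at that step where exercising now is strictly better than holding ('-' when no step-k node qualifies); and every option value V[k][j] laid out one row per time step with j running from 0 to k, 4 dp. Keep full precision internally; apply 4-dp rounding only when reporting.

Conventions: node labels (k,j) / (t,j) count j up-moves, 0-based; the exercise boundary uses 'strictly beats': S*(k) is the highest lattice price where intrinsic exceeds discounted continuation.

price = 18.5443
boundary = - 95.0497 88.2442 95.0497 102.3800 110.2757
tree:
18.5443
25.0303 12.3523
31.8358 18.0153 6.9180
38.1541 25.0303 11.3034 2.6904
44.0199 31.8358 17.7000 5.1460 0.3146
49.4657 38.1541 25.0303 9.8043 0.6395 0.0000
54.5217 44.0199 31.8358 17.7000 1.2998 0.0000 0.0000

Δt=0.13133, u=1.07712, d=0.92840, q=0.50621, disc=e^(-rΔt)=0.99633
k=6 terminal: V=max(K-S,0) → 54.5217 44.0199 31.8358 17.7000 1.2998 0.0000 0.0000
k=5: j=0 S=70.6143 intr=49.4657 cont=49.0250 V=49.4657[EX]; j=1 S=81.9259 intr=38.1541 cont=37.7133 V=38.1541[EX]; j=2 S=95.0497 intr=25.0303 cont=24.5896 V=25.0303[EX]; j=3 S=110.2757 intr=9.8043 cont=9.3636 V=9.8043[EX]; j=4 S=127.9407 intr=0.0000 cont=0.6395 V=0.6395[hold]; j=5 S=148.4355 intr=0.0000 cont=0.0000 V=0.0000[hold]  S*(5)=110.2757
k=4: j=0 S=76.0601 intr=44.0199 cont=43.5791 V=44.0199[EX]; j=1 S=88.2442 intr=31.8358 cont=31.3951 V=31.8358[EX]; j=2 S=102.3800 intr=17.7000 cont=17.2592 V=17.7000[EX]; j=3 S=118.7802 intr=1.2998 cont=5.1460 V=5.1460[hold]; j=4 S=137.8077 intr=0.0000 cont=0.3146 V=0.3146[hold]  S*(4)=102.3800
k=3: j=0 S=81.9259 intr=38.1541 cont=37.7133 V=38.1541[EX]; j=1 S=95.0497 intr=25.0303 cont=24.5896 V=25.0303[EX]; j=2 S=110.2757 intr=9.8043 cont=11.3034 V=11.3034[hold]; j=3 S=127.9407 intr=0.0000 cont=2.6904 V=2.6904[hold]  S*(3)=95.0497
k=2: j=0 S=88.2442 intr=31.8358 cont=31.3951 V=31.8358[EX]; j=1 S=102.3800 intr=17.7000 cont=18.0153 V=18.0153[hold]; j=2 S=118.7802 intr=1.2998 cont=6.9180 V=6.9180[hold]  S*(2)=88.2442
k=1: j=0 S=95.0497 intr=25.0303 cont=24.7486 V=25.0303[EX]; j=1 S=110.2757 intr=9.8043 cont=12.3523 V=12.3523[hold]  S*(1)=95.0497
k=0: j=0 S=102.3800 intr=17.7000 cont=18.5443 V=18.5443[hold]  S*(0)=-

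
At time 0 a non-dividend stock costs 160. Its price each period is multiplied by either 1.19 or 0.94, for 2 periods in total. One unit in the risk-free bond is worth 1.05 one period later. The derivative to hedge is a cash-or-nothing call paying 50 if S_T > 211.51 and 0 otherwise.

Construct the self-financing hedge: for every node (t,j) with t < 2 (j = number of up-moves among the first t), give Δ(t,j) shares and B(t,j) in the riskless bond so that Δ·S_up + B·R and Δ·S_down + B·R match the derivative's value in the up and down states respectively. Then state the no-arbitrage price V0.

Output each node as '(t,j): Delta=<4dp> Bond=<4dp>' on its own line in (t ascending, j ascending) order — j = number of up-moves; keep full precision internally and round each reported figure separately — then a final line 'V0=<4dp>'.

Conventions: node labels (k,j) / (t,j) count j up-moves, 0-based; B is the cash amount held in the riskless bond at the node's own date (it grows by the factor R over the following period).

Arbitrage-free pricing uses the up-move probability p* = (R−d)/(u−d) = 0.4400, discounting each step at R = 1.05.
Payoffs at expiry: V(2,0)=0.0000, V(2,1)=0.0000, V(2,2)=50.0000
Node (1,0) S=150.4000: V=(p*·0.0000+(1−p*)·0.0000)/1.05=0.0000; Δ=(0.0000−0.0000)/(178.9760−141.3760)=0.0000; B=V−Δ·S=0.0000
Node (1,1) S=190.4000: V=(p*·50.0000+(1−p*)·0.0000)/1.05=20.9524; Δ=(50.0000−0.0000)/(226.5760−178.9760)=1.0504; B=V−Δ·S=-179.0476
Node (0,0) S=160.0000: V=(p*·20.9524+(1−p*)·0.0000)/1.05=8.7800; Δ=(20.9524−0.0000)/(190.4000−150.4000)=0.5238; B=V−Δ·S=-75.0295
Check: Δ(0,0)·S0 + B(0,0) = 8.7800 = V0.

(0,0): Delta=0.5238 Bond=-75.0295
(1,0): Delta=0.0000 Bond=0.0000
(1,1): Delta=1.0504 Bond=-179.0476
V0=8.7800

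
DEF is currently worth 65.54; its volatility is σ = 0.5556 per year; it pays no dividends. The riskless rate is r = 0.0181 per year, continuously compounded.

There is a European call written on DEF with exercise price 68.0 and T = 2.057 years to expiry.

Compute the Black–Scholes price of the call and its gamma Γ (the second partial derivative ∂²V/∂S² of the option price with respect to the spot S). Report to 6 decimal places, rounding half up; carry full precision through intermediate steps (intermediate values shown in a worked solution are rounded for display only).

price = 20.305454
Γ = 0.007055

σ√T = 0.5556·√2.057 = 0.796855
d₁ = (ln(S/K) + (r+σ²/2)T) / (σ√T) = (ln(65.54/68.0) + (0.0181+0.5556²/2)·2.057) / 0.796855 = (-0.036847 + 0.354721) / 0.796855 = 0.398910
d₂ = d₁ − σ√T = 0.398910 − 0.796855 = -0.397945
e^{−rT} = 0.963453
N(d₁) = 0.655020,  N(d₂) = 0.345335
Call price V = S·N(d₁) − K·e^{−rT}·N(d₂) = 42.930033 − 22.624579 = 20.305454
φ(d₁) = (1/√(2π))·e^{−d₁²/2} = 0.368430
Γ = φ(d₁) / (S·σ·√T) = 0.007055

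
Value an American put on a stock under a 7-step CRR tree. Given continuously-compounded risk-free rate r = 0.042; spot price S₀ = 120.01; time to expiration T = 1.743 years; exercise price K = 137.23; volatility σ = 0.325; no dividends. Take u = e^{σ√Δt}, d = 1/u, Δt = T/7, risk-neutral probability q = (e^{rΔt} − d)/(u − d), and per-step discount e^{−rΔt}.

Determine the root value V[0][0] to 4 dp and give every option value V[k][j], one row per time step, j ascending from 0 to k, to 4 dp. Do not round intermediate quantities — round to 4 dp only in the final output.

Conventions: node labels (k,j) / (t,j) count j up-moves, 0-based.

Δt=0.24900, u=1.17607, d=0.85029, q=0.49182, disc=e^(-rΔt)=0.98960
k=7 terminal: V=max(K-S,0) → 98.6647 83.8892 63.4527 35.1864 0.0000 0.0000 0.0000 0.0000
k=6: j=0 S=45.3553 intr=91.8747 cont=90.4470 V=91.8747[EX]; j=1 S=62.7323 intr=74.4977 cont=73.0700 V=74.4977[EX]; j=2 S=86.7669 intr=50.4631 cont=49.0354 V=50.4631[EX]; j=3 S=120.0100 intr=17.2200 cont=17.6951 V=17.6951[hold]; j=4 S=165.9895 intr=0.0000 cont=0.0000 V=0.0000[hold]; j=5 S=229.5851 intr=0.0000 cont=0.0000 V=0.0000[hold]; j=6 S=317.5461 intr=0.0000 cont=0.0000 V=0.0000[hold]
k=5: j=0 S=53.3408 intr=83.8892 cont=82.4615 V=83.8892[EX]; j=1 S=73.7773 intr=63.4527 cont=62.0250 V=63.4527[EX]; j=2 S=102.0436 intr=35.1864 cont=33.9900 V=35.1864[EX]; j=3 S=141.1396 intr=0.0000 cont=8.8988 V=8.8988[hold]; j=4 S=195.2145 intr=0.0000 cont=0.0000 V=0.0000[hold]; j=5 S=270.0072 intr=0.0000 cont=0.0000 V=0.0000[hold]
k=4: j=0 S=62.7323 intr=74.4977 cont=73.0700 V=74.4977[EX]; j=1 S=86.7669 intr=50.4631 cont=49.0354 V=50.4631[EX]; j=2 S=120.0100 intr=17.2200 cont=22.0262 V=22.0262[hold]; j=3 S=165.9895 intr=0.0000 cont=4.4752 V=4.4752[hold]; j=4 S=229.5851 intr=0.0000 cont=0.0000 V=0.0000[hold]
k=3: j=0 S=73.7773 intr=63.4527 cont=62.0250 V=63.4527[EX]; j=1 S=102.0436 intr=35.1864 cont=36.0979 V=36.0979[hold]; j=2 S=141.1396 intr=0.0000 cont=13.2550 V=13.2550[hold]; j=3 S=195.2145 intr=0.0000 cont=2.2506 V=2.2506[hold]
k=2: j=0 S=86.7669 intr=50.4631 cont=49.4790 V=50.4631[EX]; j=1 S=120.0100 intr=17.2200 cont=24.6047 V=24.6047[hold]; j=2 S=165.9895 intr=0.0000 cont=7.7613 V=7.7613[hold]
k=1: j=0 S=102.0436 intr=35.1864 cont=37.3528 V=37.3528[hold]; j=1 S=141.1396 intr=0.0000 cont=16.1511 V=16.1511[hold]
k=0: j=0 S=120.0100 intr=17.2200 cont=26.6454 V=26.6454[hold]

price = 26.6454
tree:
26.6454
37.3528 16.1511
50.4631 24.6047 7.7613
63.4527 36.0979 13.2550 2.2506
74.4977 50.4631 22.0262 4.4752 0.0000
83.8892 63.4527 35.1864 8.8988 0.0000 0.0000
91.8747 74.4977 50.4631 17.6951 0.0000 0.0000 0.0000
98.6647 83.8892 63.4527 35.1864 0.0000 0.0000 0.0000 0.0000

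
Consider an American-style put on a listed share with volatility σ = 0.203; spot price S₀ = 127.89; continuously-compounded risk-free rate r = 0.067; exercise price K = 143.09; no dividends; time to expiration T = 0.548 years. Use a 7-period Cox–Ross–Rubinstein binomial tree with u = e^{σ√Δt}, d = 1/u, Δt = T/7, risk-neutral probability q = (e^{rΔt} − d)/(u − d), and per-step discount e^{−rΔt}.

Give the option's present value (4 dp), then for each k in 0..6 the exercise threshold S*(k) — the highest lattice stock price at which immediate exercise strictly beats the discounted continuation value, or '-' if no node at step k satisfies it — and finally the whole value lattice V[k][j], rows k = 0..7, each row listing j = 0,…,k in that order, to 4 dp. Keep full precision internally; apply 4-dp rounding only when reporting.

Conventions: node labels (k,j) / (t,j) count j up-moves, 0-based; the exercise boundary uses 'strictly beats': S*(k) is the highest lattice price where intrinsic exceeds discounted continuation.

params: Δt=0.07829 u=1.05844 d=0.94478 q=0.53207 e^(-rΔt)=0.99477
t_7 payoffs: 57.1559 46.8180 35.2364 22.2615 7.7258 0.0000 0.0000 0.0000
t_6: node(6,0) S=90.9563 payoff=52.1337 vs cont=51.3851 → 52.1337 [stop]  node(6,1) S=101.8984 payoff=41.1916 vs cont=40.4430 → 41.1916 [stop]  node(6,2) S=114.1569 payoff=28.9331 vs cont=28.1846 → 28.9331 [stop]  node(6,3) S=127.8900 payoff=15.2000 vs cont=14.4514 → 15.2000 [stop]  node(6,4) S=143.2753 payoff=0.0000 vs cont=3.5962 → 3.5962 [wait]  node(6,5) S=160.5114 payoff=0.0000 vs cont=0.0000 → 0.0000 [wait]  node(6,6) S=179.8210 payoff=0.0000 vs cont=0.0000 → 0.0000 [wait]  ⇒ S*(6)=127.8900
t_5: node(5,0) S=96.2720 payoff=46.8180 vs cont=46.0694 → 46.8180 [stop]  node(5,1) S=107.8536 payoff=35.2364 vs cont=34.4878 → 35.2364 [stop]  node(5,2) S=120.8285 payoff=22.2615 vs cont=21.5130 → 22.2615 [stop]  node(5,3) S=135.3642 payoff=7.7258 vs cont=8.9787 → 8.9787 [wait]  node(5,4) S=151.6486 payoff=0.0000 vs cont=1.6739 → 1.6739 [wait]  node(5,5) S=169.8921 payoff=0.0000 vs cont=0.0000 → 0.0000 [wait]  ⇒ S*(5)=120.8285
t_4: node(4,0) S=101.8984 payoff=41.1916 vs cont=40.4430 → 41.1916 [stop]  node(4,1) S=114.1569 payoff=28.9331 vs cont=28.1846 → 28.9331 [stop]  node(4,2) S=127.8900 payoff=15.2000 vs cont=15.1146 → 15.2000 [stop]  node(4,3) S=143.2753 payoff=0.0000 vs cont=5.0654 → 5.0654 [wait]  node(4,4) S=160.5114 payoff=0.0000 vs cont=0.7792 → 0.7792 [wait]  ⇒ S*(4)=127.8900
t_3: node(3,0) S=107.8536 payoff=35.2364 vs cont=34.4878 → 35.2364 [stop]  node(3,1) S=120.8285 payoff=22.2615 vs cont=21.5130 → 22.2615 [stop]  node(3,2) S=135.3642 payoff=7.7258 vs cont=9.7563 → 9.7563 [wait]  node(3,3) S=151.6486 payoff=0.0000 vs cont=2.7702 → 2.7702 [wait]  ⇒ S*(3)=120.8285
t_2: node(2,0) S=114.1569 payoff=28.9331 vs cont=28.1846 → 28.9331 [stop]  node(2,1) S=127.8900 payoff=15.2000 vs cont=15.5262 → 15.5262 [wait]  node(2,2) S=143.2753 payoff=0.0000 vs cont=6.0076 → 6.0076 [wait]  ⇒ S*(2)=114.1569
t_1: node(1,0) S=120.8285 payoff=22.2615 vs cont=21.6856 → 22.2615 [stop]  node(1,1) S=135.3642 payoff=7.7258 vs cont=10.4069 → 10.4069 [wait]  ⇒ S*(1)=120.8285
t_0: node(0,0) S=127.8900 payoff=15.2000 vs cont=15.8705 → 15.8705 [wait]  ⇒ S*(0)=-

price = 15.8705
boundary = - 120.8285 114.1569 120.8285 127.8900 120.8285 127.8900
tree:
15.8705
22.2615 10.4069
28.9331 15.5262 6.0076
35.2364 22.2615 9.7563 2.7702
41.1916 28.9331 15.2000 5.0654 0.7792
46.8180 35.2364 22.2615 8.9787 1.6739 0.0000
52.1337 41.1916 28.9331 15.2000 3.5962 0.0000 0.0000
57.1559 46.8180 35.2364 22.2615 7.7258 0.0000 0.0000 0.0000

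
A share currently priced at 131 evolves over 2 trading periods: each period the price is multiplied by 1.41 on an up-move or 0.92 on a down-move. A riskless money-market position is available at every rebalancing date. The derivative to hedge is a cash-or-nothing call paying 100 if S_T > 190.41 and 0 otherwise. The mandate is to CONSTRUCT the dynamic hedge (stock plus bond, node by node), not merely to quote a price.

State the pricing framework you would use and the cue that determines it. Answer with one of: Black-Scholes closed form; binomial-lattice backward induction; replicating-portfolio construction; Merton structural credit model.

Key observation: what is demanded is not a single number but the (Δ, B) position at each node of the 1.41/0.92 tree starting at 131; constructing those positions is the replicating-portfolio method.

framework: replicating-portfolio construction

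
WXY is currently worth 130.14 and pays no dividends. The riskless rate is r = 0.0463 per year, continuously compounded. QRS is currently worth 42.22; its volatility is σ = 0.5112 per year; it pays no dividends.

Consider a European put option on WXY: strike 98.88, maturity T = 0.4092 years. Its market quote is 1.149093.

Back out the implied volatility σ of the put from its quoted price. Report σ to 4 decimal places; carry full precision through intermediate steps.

At σ = 0.3530 the Black–Scholes value reproduces the quote:
σ√T = 0.353·√0.4092 = 0.225810
d₁ = (ln(S/K) + (r+σ²/2)T) / (σ√T) = (ln(130.14/98.88) + (0.0463+0.353²/2)·0.4092) / 0.225810 = (0.274704 + 0.044441) / 0.225810 = 1.413335
d₂ = d₁ − σ√T = 1.413335 − 0.225810 = 1.187526
e^{−rT} = 0.981232
N(−d₁) = 0.078779,  N(−d₂) = 0.117510
V = K·e^{−rT}·N(−d₂) − S·N(−d₁) = 11.401338 − 10.252245 = 1.149093 (matching the quote); vega is positive throughout, so no other σ reproduces this price

sigma = 0.3530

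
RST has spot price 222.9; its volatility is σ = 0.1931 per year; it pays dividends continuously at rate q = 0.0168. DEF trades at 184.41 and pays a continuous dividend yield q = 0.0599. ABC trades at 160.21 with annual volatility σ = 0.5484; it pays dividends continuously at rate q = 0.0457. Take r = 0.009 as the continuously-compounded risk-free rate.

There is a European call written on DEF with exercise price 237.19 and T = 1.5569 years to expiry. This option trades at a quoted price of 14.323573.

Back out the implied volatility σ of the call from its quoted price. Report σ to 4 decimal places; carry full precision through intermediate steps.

At σ = 0.3940 the Black–Scholes value reproduces the quote:
σ√T = 0.394·√1.5569 = 0.491617
d₁ = (ln(S/K) + (r−q+σ²/2)T) / (σ√T) = (ln(184.41/237.19) + (0.009−0.0599+0.394²/2)·1.5569) / 0.491617 = (-0.251700 + 0.041597) / 0.491617 = -0.427371
d₂ = d₁ − σ√T = -0.427371 − 0.491617 = -0.918988
e^{−rT} = 0.986086
e^{−qT} = 0.910958
N(d₁) = 0.334555,  N(d₂) = 0.179051
V = S·e^{−qT}·N(d₁) − K·e^{−rT}·N(d₂) = 56.201750 − 41.878177 = 14.323573 (matching the quote); vega is positive throughout, so no other σ reproduces this price

sigma = 0.3940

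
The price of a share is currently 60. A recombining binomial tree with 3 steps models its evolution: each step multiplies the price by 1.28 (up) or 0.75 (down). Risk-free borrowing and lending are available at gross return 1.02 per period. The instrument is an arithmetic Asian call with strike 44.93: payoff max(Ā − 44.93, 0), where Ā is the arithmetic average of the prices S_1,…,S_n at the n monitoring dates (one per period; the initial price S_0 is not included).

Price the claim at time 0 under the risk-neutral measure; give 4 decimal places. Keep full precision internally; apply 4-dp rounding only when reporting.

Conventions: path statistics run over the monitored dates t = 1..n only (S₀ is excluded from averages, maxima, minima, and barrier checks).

With p* = (R−d)/(u−d) = 0.5094, sum probability × payoff across the paths and divide by R^3.
Enumerate all 2^3 = 8 price paths (U = up ×1.28, D = down ×0.75); each path with k up-moves has probability p*^k·(1−p*)^(3−k).
DDD: Ā=34.6875, payoff=0.0000, prob=0.118057
UDD: Ā=59.2000, payoff=14.2700, prob=0.122598
DUD: Ā=48.6000, payoff=3.6700, prob=0.122598
UUD: Ā=82.9440, payoff=38.0140, prob=0.127313
DDU: Ā=40.6500, payoff=0.0000, prob=0.122598
UDU: Ā=69.3760, payoff=24.4460, prob=0.127313
DUU: Ā=58.7760, payoff=13.8460, prob=0.127313
UUU: Ā=100.3110, payoff=55.3810, prob=0.132210
Price = Σ prob·payoff / R^3 = 19.236080 / 1.061208 = 18.1266

price = 18.1266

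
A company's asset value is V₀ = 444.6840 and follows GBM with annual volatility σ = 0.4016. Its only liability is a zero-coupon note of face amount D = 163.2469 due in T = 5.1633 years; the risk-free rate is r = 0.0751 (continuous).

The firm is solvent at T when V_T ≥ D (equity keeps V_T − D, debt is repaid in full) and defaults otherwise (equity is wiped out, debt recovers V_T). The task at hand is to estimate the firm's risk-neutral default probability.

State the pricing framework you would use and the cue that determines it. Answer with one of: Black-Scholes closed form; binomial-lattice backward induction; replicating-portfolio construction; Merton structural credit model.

framework: Merton structural credit model

Key observation: with the firm-asset dynamics (V₀ = 444.6840) and a single zero-coupon liability of face 163.2469 given, debt value, spread, and default probability all derive from the option view of the balance sheet.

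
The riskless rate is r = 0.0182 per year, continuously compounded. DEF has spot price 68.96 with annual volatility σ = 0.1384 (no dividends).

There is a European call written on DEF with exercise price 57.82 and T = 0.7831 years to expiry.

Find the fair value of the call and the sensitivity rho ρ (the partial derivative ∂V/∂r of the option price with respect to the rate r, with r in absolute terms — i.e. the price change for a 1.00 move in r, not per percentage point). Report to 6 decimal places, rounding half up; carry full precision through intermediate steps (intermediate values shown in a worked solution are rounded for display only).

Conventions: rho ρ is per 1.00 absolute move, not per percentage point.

price = 12.156257
ρ = 41.619564

σ√T = 0.1384·√0.7831 = 0.122474
d₁ = (ln(S/K) + (r+σ²/2)T) / (σ√T) = (ln(68.96/57.82) + (0.0182+0.1384²/2)·0.7831) / 0.122474 = (0.176192 + 0.021752) / 0.122474 = 1.616212
d₂ = d₁ − σ√T = 1.616212 − 0.122474 = 1.493737
e^{−rT} = 0.985849
N(d₁) = 0.946976,  N(d₂) = 0.932378
Call price V = S·N(d₁) − K·e^{−rT}·N(d₂) = 65.303446 − 53.147189 = 12.156257
ρ = K·T·e^{−rT}·N(d₂) = 41.619564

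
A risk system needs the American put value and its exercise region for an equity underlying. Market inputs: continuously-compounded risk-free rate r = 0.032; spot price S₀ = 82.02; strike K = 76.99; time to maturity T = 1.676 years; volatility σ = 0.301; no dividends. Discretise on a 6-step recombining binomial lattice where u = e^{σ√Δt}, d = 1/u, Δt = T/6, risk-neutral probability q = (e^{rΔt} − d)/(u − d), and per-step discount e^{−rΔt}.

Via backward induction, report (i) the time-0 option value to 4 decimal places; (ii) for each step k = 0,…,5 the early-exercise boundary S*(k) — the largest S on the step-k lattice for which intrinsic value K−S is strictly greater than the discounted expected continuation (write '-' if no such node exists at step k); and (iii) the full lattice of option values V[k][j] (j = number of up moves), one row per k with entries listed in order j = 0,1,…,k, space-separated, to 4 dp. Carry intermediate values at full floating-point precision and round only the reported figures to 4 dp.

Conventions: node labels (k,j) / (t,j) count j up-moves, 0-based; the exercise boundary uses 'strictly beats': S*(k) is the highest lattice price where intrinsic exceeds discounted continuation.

params: Δt=0.27933 u=1.17244 d=0.85292 q=0.48841 e^(-rΔt)=0.99110
t_6 payoffs: 45.4121 33.5828 17.3221 0.0000 0.0000 0.0000 0.0000
t_5: node(5,0) S=37.0230 payoff=39.9670 vs cont=39.2818 → 39.9670 [stop]  node(5,1) S=50.8922 payoff=26.0978 vs cont=25.4127 → 26.0978 [stop]  node(5,2) S=69.9568 payoff=7.0332 vs cont=8.7829 → 8.7829 [wait]  node(5,3) S=96.1633 payoff=0.0000 vs cont=0.0000 → 0.0000 [wait]  node(5,4) S=132.1869 payoff=0.0000 vs cont=0.0000 → 0.0000 [wait]  node(5,5) S=181.7052 payoff=0.0000 vs cont=0.0000 → 0.0000 [wait]  ⇒ S*(5)=50.8922
t_4: node(4,0) S=43.4072 payoff=33.5828 vs cont=32.8977 → 33.5828 [stop]  node(4,1) S=59.6679 payoff=17.3221 vs cont=17.4840 → 17.4840 [wait]  node(4,2) S=82.0200 payoff=0.0000 vs cont=4.4532 → 4.4532 [wait]  node(4,3) S=112.7454 payoff=0.0000 vs cont=0.0000 → 0.0000 [wait]  node(4,4) S=154.9808 payoff=0.0000 vs cont=0.0000 → 0.0000 [wait]  ⇒ S*(4)=43.4072
t_3: node(3,0) S=50.8922 payoff=26.0978 vs cont=25.4910 → 26.0978 [stop]  node(3,1) S=69.9568 payoff=7.0332 vs cont=11.0206 → 11.0206 [wait]  node(3,2) S=96.1633 payoff=0.0000 vs cont=2.2579 → 2.2579 [wait]  node(3,3) S=132.1869 payoff=0.0000 vs cont=0.0000 → 0.0000 [wait]  ⇒ S*(3)=50.8922
t_2: node(2,0) S=59.6679 payoff=17.3221 vs cont=18.5672 → 18.5672 [wait]  node(2,1) S=82.0200 payoff=0.0000 vs cont=6.6808 → 6.6808 [wait]  node(2,2) S=112.7454 payoff=0.0000 vs cont=1.1448 → 1.1448 [wait]  ⇒ S*(2)=-
t_1: node(1,0) S=69.9568 payoff=7.0332 vs cont=12.6482 → 12.6482 [wait]  node(1,1) S=96.1633 payoff=0.0000 vs cont=3.9416 → 3.9416 [wait]  ⇒ S*(1)=-
t_0: node(0,0) S=82.0200 payoff=0.0000 vs cont=8.3210 → 8.3210 [wait]  ⇒ S*(0)=-

price = 8.3210
boundary = - - - 50.8922 43.4072 50.8922
tree:
8.3210
12.6482 3.9416
18.5672 6.6808 1.1448
26.0978 11.0206 2.2579 0.0000
33.5828 17.4840 4.4532 0.0000 0.0000
39.9670 26.0978 8.7829 0.0000 0.0000 0.0000
45.4121 33.5828 17.3221 0.0000 0.0000 0.0000 0.0000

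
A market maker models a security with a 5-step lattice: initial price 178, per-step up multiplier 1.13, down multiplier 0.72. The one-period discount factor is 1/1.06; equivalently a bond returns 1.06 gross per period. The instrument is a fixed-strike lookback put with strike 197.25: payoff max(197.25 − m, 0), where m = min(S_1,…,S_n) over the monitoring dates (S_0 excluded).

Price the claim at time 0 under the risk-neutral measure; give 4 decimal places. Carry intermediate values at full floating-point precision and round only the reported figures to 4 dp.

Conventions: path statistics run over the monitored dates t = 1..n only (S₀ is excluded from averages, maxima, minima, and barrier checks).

No-arbitrage gives p* = (R−d)/(u−d) = 0.8293: enumerate every path, weight its payoff by its p*-probability, and discount by R^5.
Enumerate all 2^5 = 32 price paths (U = up ×1.13, D = down ×0.72); each path with k up-moves has probability p*^k·(1−p*)^(5−k).
DDDDD: m=34.4415, payoff=162.8085, prob=0.000145
UDDDD: m=54.0541, payoff=143.1959, prob=0.000705
DUDDD: m=54.0541, payoff=143.1959, prob=0.000705
UUDDD: m=84.8349, payoff=112.4151, prob=0.003422
DDUDD: m=54.0541, payoff=143.1959, prob=0.000705
UDUDD: m=84.8349, payoff=112.4151, prob=0.003422
DUUDD: m=84.8349, payoff=112.4151, prob=0.003422
UUUDD: m=133.1436, payoff=64.1064, prob=0.016623
DDDUD: m=54.0541, payoff=143.1959, prob=0.000705
UDDUD: m=84.8349, payoff=112.4151, prob=0.003422
DUDUD: m=84.8349, payoff=112.4151, prob=0.003422
UUDUD: m=133.1436, payoff=64.1064, prob=0.016623
DDUUD: m=84.8349, payoff=112.4151, prob=0.003422
UDUUD: m=133.1436, payoff=64.1064, prob=0.016623
DUUUD: m=128.1600, payoff=69.0900, prob=0.016623
UUUUD: m=201.1400, payoff=0.0000, prob=0.080741
DDDDU: m=47.8355, payoff=149.4145, prob=0.000705
UDDDU: m=75.0751, payoff=122.1749, prob=0.003422
DUDDU: m=75.0751, payoff=122.1749, prob=0.003422
UUDDU: m=117.8262, payoff=79.4238, prob=0.016623
DDUDU: m=75.0751, payoff=122.1749, prob=0.003422
UDUDU: m=117.8262, payoff=79.4238, prob=0.016623
DUUDU: m=117.8262, payoff=79.4238, prob=0.016623
UUUDU: m=184.9217, payoff=12.3283, prob=0.080741
DDDUU: m=66.4381, payoff=130.8119, prob=0.003422
UDDUU: m=104.2710, payoff=92.9790, prob=0.016623
DUDUU: m=104.2710, payoff=92.9790, prob=0.016623
UUDUU: m=163.6475, payoff=33.6025, prob=0.080741
DDUUU: m=92.2752, payoff=104.9748, prob=0.016623
UDUUU: m=144.8208, payoff=52.4292, prob=0.080741
DUUUU: m=128.1600, payoff=69.0900, prob=0.080741
UUUUU: m=201.1400, payoff=0.0000, prob=0.392171
Price = Σ prob·payoff / R^5 = 31.205553 / 1.338226 = 23.3186

price = 23.3186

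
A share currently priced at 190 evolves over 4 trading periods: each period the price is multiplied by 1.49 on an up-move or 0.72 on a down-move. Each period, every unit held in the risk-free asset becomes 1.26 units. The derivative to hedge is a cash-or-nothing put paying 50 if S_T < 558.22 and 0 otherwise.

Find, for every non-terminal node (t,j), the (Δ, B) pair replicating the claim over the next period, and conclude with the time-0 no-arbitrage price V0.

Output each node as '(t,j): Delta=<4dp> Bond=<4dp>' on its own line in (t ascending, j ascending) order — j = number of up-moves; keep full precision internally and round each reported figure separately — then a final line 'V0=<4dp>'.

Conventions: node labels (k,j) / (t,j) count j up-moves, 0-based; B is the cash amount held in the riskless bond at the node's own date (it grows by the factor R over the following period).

The replicating-portfolio and risk-neutral prices coincide; use p* = (1.26−0.72)/(1.49−0.72) = 0.7013 for the latter.
Expiry values: V(4,0)=50.0000, V(4,1)=50.0000, V(4,2)=50.0000, V(4,3)=50.0000, V(4,4)=0.0000
(3,0): S=70.9171. Δ = (V_up−V_dn)/(S_up−S_dn) = (50.0000−50.0000)/(105.6665−51.0603) = 0.0000. V = [p*·50.0000 + (1−p*)·50.0000]/1.26 = 39.6825. B = V − Δ·S = 39.6825.
(3,1): S=146.7590. Δ = (V_up−V_dn)/(S_up−S_dn) = (50.0000−50.0000)/(218.6710−105.6665) = 0.0000. V = [p*·50.0000 + (1−p*)·50.0000]/1.26 = 39.6825. B = V − Δ·S = 39.6825.
(3,2): S=303.7097. Δ = (V_up−V_dn)/(S_up−S_dn) = (50.0000−50.0000)/(452.5274−218.6710) = 0.0000. V = [p*·50.0000 + (1−p*)·50.0000]/1.26 = 39.6825. B = V − Δ·S = 39.6825.
(3,3): S=628.5103. Δ = (V_up−V_dn)/(S_up−S_dn) = (0.0000−50.0000)/(936.4804−452.5274) = -0.1033. V = [p*·0.0000 + (1−p*)·50.0000]/1.26 = 11.8532. B = V − Δ·S = 76.7883.
(2,0): S=98.4960. Δ = (V_up−V_dn)/(S_up−S_dn) = (39.6825−39.6825)/(146.7590−70.9171) = 0.0000. V = [p*·39.6825 + (1−p*)·39.6825]/1.26 = 31.4941. B = V − Δ·S = 31.4941.
(2,1): S=203.8320. Δ = (V_up−V_dn)/(S_up−S_dn) = (39.6825−39.6825)/(303.7097−146.7590) = 0.0000. V = [p*·39.6825 + (1−p*)·39.6825]/1.26 = 31.4941. B = V − Δ·S = 31.4941.
(2,2): S=421.8190. Δ = (V_up−V_dn)/(S_up−S_dn) = (11.8532−39.6825)/(628.5103−303.7097) = -0.0857. V = [p*·11.8532 + (1−p*)·39.6825]/1.26 = 16.0047. B = V − Δ·S = 52.1466.
(1,0): S=136.8000. Δ = (V_up−V_dn)/(S_up−S_dn) = (31.4941−31.4941)/(203.8320−98.4960) = 0.0000. V = [p*·31.4941 + (1−p*)·31.4941]/1.26 = 24.9953. B = V − Δ·S = 24.9953.
(1,1): S=283.1000. Δ = (V_up−V_dn)/(S_up−S_dn) = (16.0047−31.4941)/(421.8190−203.8320) = -0.0711. V = [p*·16.0047 + (1−p*)·31.4941]/1.26 = 16.3741. B = V − Δ·S = 36.4902.
(0,0): S=190.0000. Δ = (V_up−V_dn)/(S_up−S_dn) = (16.3741−24.9953)/(283.1000−136.8000) = -0.0589. V = [p*·16.3741 + (1−p*)·24.9953]/1.26 = 15.0391. B = V − Δ·S = 26.2355.
As a check, the time-0 holding Δ(0,0)·S0 + B(0,0) comes to 15.0391 — exactly V0.

(0,0): Delta=-0.0589 Bond=26.2355
(1,0): Delta=0.0000 Bond=24.9953
(1,1): Delta=-0.0711 Bond=36.4902
(2,0): Delta=0.0000 Bond=31.4941
(2,1): Delta=0.0000 Bond=31.4941
(2,2): Delta=-0.0857 Bond=52.1466
(3,0): Delta=0.0000 Bond=39.6825
(3,1): Delta=0.0000 Bond=39.6825
(3,2): Delta=0.0000 Bond=39.6825
(3,3): Delta=-0.1033 Bond=76.7883
V0=15.0391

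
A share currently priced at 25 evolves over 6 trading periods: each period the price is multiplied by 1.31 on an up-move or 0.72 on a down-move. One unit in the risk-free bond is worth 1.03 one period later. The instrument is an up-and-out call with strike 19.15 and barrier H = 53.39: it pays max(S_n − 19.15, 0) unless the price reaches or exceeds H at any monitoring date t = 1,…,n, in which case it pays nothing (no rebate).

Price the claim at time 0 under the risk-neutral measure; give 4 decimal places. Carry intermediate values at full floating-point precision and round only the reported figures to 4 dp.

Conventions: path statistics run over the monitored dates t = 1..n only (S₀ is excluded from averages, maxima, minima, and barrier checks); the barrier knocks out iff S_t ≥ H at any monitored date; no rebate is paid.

price = 3.7314

With p* = (R−d)/(u−d) = 0.5254, sum probability × payoff across the paths and divide by R^6.
Enumerate all 2^6 = 64 price paths (U = up ×1.31, D = down ×0.72); each path with k up-moves has probability p*^k·(1−p*)^(6−k).
DDDDDD: M=18.0000, payoff=0.0000, prob=0.011424
UDDDDD: M=32.7500, payoff=0.0000, prob=0.012649
DUDDDD: M=23.5800, payoff=0.0000, prob=0.012649
UUDDDD: M=42.9025, payoff=0.0000, prob=0.014004
DDUDDD: M=18.0000, payoff=0.0000, prob=0.012649
UDUDDD: M=32.7500, payoff=0.0000, prob=0.014004
DUUDDD: M=30.8898, payoff=0.0000, prob=0.014004
UUUDDD: M=56.2023, payoff=0.0000, prob=0.015504
DDDUDD: M=18.0000, payoff=0.0000, prob=0.012649
UDDUDD: M=32.7500, payoff=0.0000, prob=0.014004
DUDUDD: M=23.5800, payoff=0.0000, prob=0.014004
UUDUDD: M=42.9025, payoff=1.8274, prob=0.015504
DDUUDD: M=22.2407, payoff=0.0000, prob=0.014004
UDUUDD: M=40.4656, payoff=1.8274, prob=0.015504
DUUUDD: M=40.4656, payoff=1.8274, prob=0.015504
UUUUDD: M=73.6250, payoff=0.0000, prob=0.017165
DDDDUD: M=18.0000, payoff=0.0000, prob=0.012649
UDDDUD: M=32.7500, payoff=0.0000, prob=0.014004
DUDDUD: M=23.5800, payoff=0.0000, prob=0.014004
UUDDUD: M=42.9025, payoff=1.8274, prob=0.015504
DDUDUD: M=18.0000, payoff=0.0000, prob=0.014004
UDUDUD: M=32.7500, payoff=1.8274, prob=0.015504
DUUDUD: M=30.8898, payoff=1.8274, prob=0.015504
UUUDUD: M=56.2023, payoff=0.0000, prob=0.017165
DDDUUD: M=18.0000, payoff=0.0000, prob=0.014004
UDDUUD: M=32.7500, payoff=1.8274, prob=0.015504
DUDUUD: M=29.1353, payoff=1.8274, prob=0.015504
UUDUUD: M=53.0100, payoff=19.0172, prob=0.017165
DDUUUD: M=29.1353, payoff=1.8274, prob=0.015504
UDUUUD: M=53.0100, payoff=19.0172, prob=0.017165
DUUUUD: M=53.0100, payoff=19.0172, prob=0.017165
UUUUUD: M=96.4487, payoff=0.0000, prob=0.019004
DDDDDU: M=18.0000, payoff=0.0000, prob=0.012649
UDDDDU: M=32.7500, payoff=0.0000, prob=0.014004
DUDDDU: M=23.5800, payoff=0.0000, prob=0.014004
UUDDDU: M=42.9025, payoff=1.8274, prob=0.015504
DDUDDU: M=18.0000, payoff=0.0000, prob=0.014004
UDUDDU: M=32.7500, payoff=1.8274, prob=0.015504
DUUDDU: M=30.8898, payoff=1.8274, prob=0.015504
UUUDDU: M=56.2023, payoff=0.0000, prob=0.017165
DDDUDU: M=18.0000, payoff=0.0000, prob=0.014004
UDDUDU: M=32.7500, payoff=1.8274, prob=0.015504
DUDUDU: M=23.5800, payoff=1.8274, prob=0.015504
UUDUDU: M=42.9025, payoff=19.0172, prob=0.017165
DDUUDU: M=22.2407, payoff=1.8274, prob=0.015504
UDUUDU: M=40.4656, payoff=19.0172, prob=0.017165
DUUUDU: M=40.4656, payoff=19.0172, prob=0.017165
UUUUDU: M=73.6250, payoff=0.0000, prob=0.019004
DDDDUU: M=18.0000, payoff=0.0000, prob=0.014004
UDDDUU: M=32.7500, payoff=1.8274, prob=0.015504
DUDDUU: M=23.5800, payoff=1.8274, prob=0.015504
UUDDUU: M=42.9025, payoff=19.0172, prob=0.017165
DDUDUU: M=20.9774, payoff=1.8274, prob=0.015504
UDUDUU: M=38.1672, payoff=19.0172, prob=0.017165
DUUDUU: M=38.1672, payoff=19.0172, prob=0.017165
UUUDUU: M=69.4431, payoff=0.0000, prob=0.019004
DDDUUU: M=20.9774, payoff=1.8274, prob=0.015504
UDDUUU: M=38.1672, payoff=19.0172, prob=0.017165
DUDUUU: M=38.1672, payoff=19.0172, prob=0.017165
UUDUUU: M=69.4431, payoff=0.0000, prob=0.019004
DDUUUU: M=38.1672, payoff=19.0172, prob=0.017165
UDUUUU: M=69.4431, payoff=0.0000, prob=0.019004
DUUUUU: M=69.4431, payoff=0.0000, prob=0.019004
UUUUUU: M=126.3478, payoff=0.0000, prob=0.021041
Price = Σ prob·payoff / R^6 = 4.455532 / 1.194052 = 3.7314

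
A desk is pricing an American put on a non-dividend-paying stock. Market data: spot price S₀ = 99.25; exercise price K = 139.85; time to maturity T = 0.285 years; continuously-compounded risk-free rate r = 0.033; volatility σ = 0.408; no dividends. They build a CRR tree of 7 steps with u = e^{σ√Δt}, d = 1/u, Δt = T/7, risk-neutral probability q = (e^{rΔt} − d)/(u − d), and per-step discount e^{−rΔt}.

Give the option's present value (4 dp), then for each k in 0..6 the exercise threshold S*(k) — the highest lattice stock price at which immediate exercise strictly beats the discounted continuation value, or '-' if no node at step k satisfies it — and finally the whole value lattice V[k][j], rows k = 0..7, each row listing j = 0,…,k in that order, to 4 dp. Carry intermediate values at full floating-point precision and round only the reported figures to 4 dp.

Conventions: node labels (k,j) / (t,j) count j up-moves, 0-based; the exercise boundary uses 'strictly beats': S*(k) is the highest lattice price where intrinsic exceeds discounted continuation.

Δt=0.04071  u=1.08581  d=0.92097  q=0.48759  discount=0.99866
step 7 (expiry): payoffs max(K−S,0) = 84.0728 74.0898 62.3199 48.4435 32.0835 12.7953 0.0000 0.0000
step 6: (k=6,j=0): S=60.5633, K−S=79.2867, hold=79.0989 ⇒ V=79.2867 exercise | (k=6,j=1): S=71.4030, K−S=68.4470, hold=68.2592 ⇒ V=68.4470 exercise | (k=6,j=2): S=84.1829, K−S=55.6671, hold=55.4794 ⇒ V=55.6671 exercise | (k=6,j=3): S=99.2500, K−S=40.6000, hold=40.4122 ⇒ V=40.6000 exercise | (k=6,j=4): S=117.0139, K−S=22.8361, hold=22.6483 ⇒ V=22.8361 exercise | (k=6,j=5): S=137.9572, K−S=1.8928, hold=6.5477 ⇒ V=6.5477 continue | (k=6,j=6): S=162.6489, K−S=0.0000, hold=0.0000 ⇒ V=0.0000 continue  boundary S*=117.0139
step 5: (k=5,j=0): S=65.7602, K−S=74.0898, hold=73.9020 ⇒ V=74.0898 exercise | (k=5,j=1): S=77.5301, K−S=62.3199, hold=62.1322 ⇒ V=62.3199 exercise | (k=5,j=2): S=91.4065, K−S=48.4435, hold=48.2557 ⇒ V=48.4435 exercise | (k=5,j=3): S=107.7665, K−S=32.0835, hold=31.8957 ⇒ V=32.0835 exercise | (k=5,j=4): S=127.0547, K−S=12.7953, hold=14.8741 ⇒ V=14.8741 continue | (k=5,j=5): S=149.7951, K−S=0.0000, hold=3.3506 ⇒ V=3.3506 continue  boundary S*=107.7665
step 4: (k=4,j=0): S=71.4030, K−S=68.4470, hold=68.2592 ⇒ V=68.4470 exercise | (k=4,j=1): S=84.1829, K−S=55.6671, hold=55.4794 ⇒ V=55.6671 exercise | (k=4,j=2): S=99.2500, K−S=40.6000, hold=40.4122 ⇒ V=40.6000 exercise | (k=4,j=3): S=117.0139, K−S=22.8361, hold=23.6606 ⇒ V=23.6606 continue | (k=4,j=4): S=137.9572, K−S=1.8928, hold=9.2430 ⇒ V=9.2430 continue  boundary S*=99.2500
step 3: (k=3,j=0): S=77.5301, K−S=62.3199, hold=62.1322 ⇒ V=62.3199 exercise | (k=3,j=1): S=91.4065, K−S=48.4435, hold=48.2557 ⇒ V=48.4435 exercise | (k=3,j=2): S=107.7665, K−S=32.0835, hold=32.2971 ⇒ V=32.2971 continue | (k=3,j=3): S=127.0547, K−S=12.7953, hold=16.6084 ⇒ V=16.6084 continue  boundary S*=91.4065
step 2: (k=2,j=0): S=84.1829, K−S=55.6671, hold=55.4794 ⇒ V=55.6671 exercise | (k=2,j=1): S=99.2500, K−S=40.6000, hold=40.5163 ⇒ V=40.6000 exercise | (k=2,j=2): S=117.0139, K−S=22.8361, hold=24.6144 ⇒ V=24.6144 continue  boundary S*=99.2500
step 1: (k=1,j=0): S=91.4065, K−S=48.4435, hold=48.2557 ⇒ V=48.4435 exercise | (k=1,j=1): S=107.7665, K−S=32.0835, hold=32.7616 ⇒ V=32.7616 continue  boundary S*=91.4065
step 0: (k=0,j=0): S=99.2500, K−S=40.6000, hold=40.7424 ⇒ V=40.7424 continue  boundary S*=-

price = 40.7424
boundary = - 91.4065 99.2500 91.4065 99.2500 107.7665 117.0139
tree:
40.7424
48.4435 32.7616
55.6671 40.6000 24.6144
62.3199 48.4435 32.2971 16.6084
68.4470 55.6671 40.6000 23.6606 9.2430
74.0898 62.3199 48.4435 32.0835 14.8741 3.3506
79.2867 68.4470 55.6671 40.6000 22.8361 6.5477 0.0000
84.0728 74.0898 62.3199 48.4435 32.0835 12.7953 0.0000 0.0000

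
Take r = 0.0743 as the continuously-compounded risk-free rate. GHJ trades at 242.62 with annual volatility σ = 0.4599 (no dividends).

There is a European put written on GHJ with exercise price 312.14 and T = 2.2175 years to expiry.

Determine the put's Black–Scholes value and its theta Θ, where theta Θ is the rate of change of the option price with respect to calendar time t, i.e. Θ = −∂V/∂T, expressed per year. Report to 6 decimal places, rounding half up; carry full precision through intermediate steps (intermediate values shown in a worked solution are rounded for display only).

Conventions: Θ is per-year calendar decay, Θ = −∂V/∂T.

σ√T = 0.4599·√2.2175 = 0.684850
d₁ = (ln(S/K) + (r+σ²/2)T) / (σ√T) = (ln(242.62/312.14) + (0.0743+0.4599²/2)·2.2175) / 0.684850 = (-0.251955 + 0.399270) / 0.684850 = 0.215105
d₂ = d₁ − σ√T = 0.215105 − 0.684850 = -0.469745
e^{−rT} = 0.848097
N(−d₁) = 0.414843,  N(−d₂) = 0.680731
Put price V = K·e^{−rT}·N(−d₂) − S·N(−d₁) = 180.206610 − 100.649170 = 79.557441
φ(d₁) = (1/√(2π))·e^{−d₁²/2} = 0.389819
Θ = −S·φ(d₁)·σ/(2√T) + r·K·e^{−rT}·N(−d₂) = −14.604640 + 13.389351 = -1.215289

price = 79.557441
Θ = -1.215289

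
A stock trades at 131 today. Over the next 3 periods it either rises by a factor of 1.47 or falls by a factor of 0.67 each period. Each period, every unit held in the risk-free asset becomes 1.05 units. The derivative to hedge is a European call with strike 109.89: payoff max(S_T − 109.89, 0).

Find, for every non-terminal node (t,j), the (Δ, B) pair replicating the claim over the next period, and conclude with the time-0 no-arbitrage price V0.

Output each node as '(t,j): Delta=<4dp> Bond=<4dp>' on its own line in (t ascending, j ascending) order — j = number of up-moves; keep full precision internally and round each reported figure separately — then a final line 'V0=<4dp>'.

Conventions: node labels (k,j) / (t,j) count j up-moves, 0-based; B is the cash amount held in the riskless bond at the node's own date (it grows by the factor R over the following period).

Since d<R<u, set p* = (R−d)/(u−d) = 0.4750; price each node as the discounted p*-expectation of its children.
Payoffs at expiry: V(3,0)=0.0000, V(3,1)=0.0000, V(3,2)=79.7722, V(3,3)=306.2345
Node (2,0) S=58.8059: V=(p*·0.0000+(1−p*)·0.0000)/1.05=0.0000; Δ=(0.0000−0.0000)/(86.4447−39.4000)=0.0000; B=V−Δ·S=0.0000
Node (2,1) S=129.0219: V=(p*·79.7722+(1−p*)·0.0000)/1.05=36.0874; Δ=(79.7722−0.0000)/(189.6622−86.4447)=0.7729; B=V−Δ·S=-63.6278
Node (2,2) S=283.0779: V=(p*·306.2345+(1−p*)·79.7722)/1.05=178.4208; Δ=(306.2345−79.7722)/(416.1245−189.6622)=1.0000; B=V−Δ·S=-104.6571
Node (1,0) S=87.7700: V=(p*·36.0874+(1−p*)·0.0000)/1.05=16.3253; Δ=(36.0874−0.0000)/(129.0219−58.8059)=0.5139; B=V−Δ·S=-28.7840
Node (1,1) S=192.5700: V=(p*·178.4208+(1−p*)·36.0874)/1.05=98.7579; Δ=(178.4208−36.0874)/(283.0779−129.0219)=0.9239; B=V−Δ·S=-79.1588
Node (0,0) S=131.0000: V=(p*·98.7579+(1−p*)·16.3253)/1.05=52.8388; Δ=(98.7579−16.3253)/(192.5700−87.7700)=0.7866; B=V−Δ·S=-50.2019
Verification: the root portfolio costs Δ(0,0)·S0 + B(0,0) = 52.8388, matching V0.

(0,0): Delta=0.7866 Bond=-50.2019
(1,0): Delta=0.5139 Bond=-28.7840
(1,1): Delta=0.9239 Bond=-79.1588
(2,0): Delta=0.0000 Bond=0.0000
(2,1): Delta=0.7729 Bond=-63.6278
(2,2): Delta=1.0000 Bond=-104.6571
V0=52.8388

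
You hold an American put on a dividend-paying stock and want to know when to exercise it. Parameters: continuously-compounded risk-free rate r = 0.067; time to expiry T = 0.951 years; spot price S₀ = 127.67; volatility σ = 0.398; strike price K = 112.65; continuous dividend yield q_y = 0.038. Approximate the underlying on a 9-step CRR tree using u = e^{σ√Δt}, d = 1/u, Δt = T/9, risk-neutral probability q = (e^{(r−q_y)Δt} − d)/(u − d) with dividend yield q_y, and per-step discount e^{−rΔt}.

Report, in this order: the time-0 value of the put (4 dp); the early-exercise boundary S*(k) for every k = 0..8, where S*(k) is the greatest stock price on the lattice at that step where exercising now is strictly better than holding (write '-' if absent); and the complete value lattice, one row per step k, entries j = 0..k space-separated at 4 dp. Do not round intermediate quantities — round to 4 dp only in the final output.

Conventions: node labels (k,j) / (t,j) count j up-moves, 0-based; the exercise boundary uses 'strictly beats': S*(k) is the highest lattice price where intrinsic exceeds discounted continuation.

price = 10.1903
boundary = - - - - 76.0923 66.8580 76.0923 86.6019 98.5632
tree:
10.1903
14.6823 5.4657
20.5808 8.4977 2.2559
27.9410 12.8972 3.8485 0.5609
36.5577 19.0025 6.4617 1.0692 0.0175
45.7920 26.9796 10.6258 2.0377 0.0338 0.0000
53.9056 36.5577 16.9835 3.8828 0.0654 0.0000 0.0000
61.0346 45.7920 26.0481 7.3966 0.1265 0.0000 0.0000 0.0000
67.2984 53.9056 36.5577 14.0868 0.2447 0.0000 0.0000 0.0000 0.0000
72.8021 61.0346 45.7920 26.0481 0.4735 0.0000 0.0000 0.0000 0.0000 0.0000

params: Δt=0.10567 u=1.13812 d=0.87864 q=0.47953 e^(-rΔt)=0.99295
t_9 payoffs: 72.8021 61.0346 45.7920 26.0481 0.4735 0.0000 0.0000 0.0000 0.0000 0.0000
t_8: node(8,0) S=45.3516 payoff=67.2984 vs cont=66.6855 → 67.2984 [stop]  node(8,1) S=58.7444 payoff=53.9056 vs cont=53.3463 → 53.9056 [stop]  node(8,2) S=76.0923 payoff=36.5577 vs cont=36.0679 → 36.5577 [stop]  node(8,3) S=98.5632 payoff=14.0868 vs cont=13.6871 → 14.0868 [stop]  node(8,4) S=127.6700 payoff=0.0000 vs cont=0.2447 → 0.2447 [wait]  node(8,5) S=165.3724 payoff=0.0000 vs cont=0.0000 → 0.0000 [wait]  node(8,6) S=214.2087 payoff=0.0000 vs cont=0.0000 → 0.0000 [wait]  node(8,7) S=277.4670 payoff=0.0000 vs cont=0.0000 → 0.0000 [wait]  node(8,8) S=359.4061 payoff=0.0000 vs cont=0.0000 → 0.0000 [wait]  ⇒ S*(8)=98.5632
t_7: node(7,0) S=51.6154 payoff=61.0346 vs cont=60.4467 → 61.0346 [stop]  node(7,1) S=66.8580 payoff=45.7920 vs cont=45.2652 → 45.7920 [stop]  node(7,2) S=86.6019 payoff=26.0481 vs cont=25.6004 → 26.0481 [stop]  node(7,3) S=112.1765 payoff=0.4735 vs cont=7.3966 → 7.3966 [wait]  node(7,4) S=145.3035 payoff=0.0000 vs cont=0.1265 → 0.1265 [wait]  node(7,5) S=188.2132 payoff=0.0000 vs cont=0.0000 → 0.0000 [wait]  node(7,6) S=243.7947 payoff=0.0000 vs cont=0.0000 → 0.0000 [wait]  node(7,7) S=315.7900 payoff=0.0000 vs cont=0.0000 → 0.0000 [wait]  ⇒ S*(7)=86.6019
t_6: node(6,0) S=58.7444 payoff=53.9056 vs cont=53.3463 → 53.9056 [stop]  node(6,1) S=76.0923 payoff=36.5577 vs cont=36.0679 → 36.5577 [stop]  node(6,2) S=98.5632 payoff=14.0868 vs cont=16.9835 → 16.9835 [wait]  node(6,3) S=127.6700 payoff=0.0000 vs cont=3.8828 → 3.8828 [wait]  node(6,4) S=165.3724 payoff=0.0000 vs cont=0.0654 → 0.0654 [wait]  node(6,5) S=214.2087 payoff=0.0000 vs cont=0.0000 → 0.0000 [wait]  node(6,6) S=277.4670 payoff=0.0000 vs cont=0.0000 → 0.0000 [wait]  ⇒ S*(6)=76.0923
t_5: node(5,0) S=66.8580 payoff=45.7920 vs cont=45.2652 → 45.7920 [stop]  node(5,1) S=86.6019 payoff=26.0481 vs cont=26.9796 → 26.9796 [wait]  node(5,2) S=112.1765 payoff=0.4735 vs cont=10.6258 → 10.6258 [wait]  node(5,3) S=145.3035 payoff=0.0000 vs cont=2.0377 → 2.0377 [wait]  node(5,4) S=188.2132 payoff=0.0000 vs cont=0.0338 → 0.0338 [wait]  node(5,5) S=243.7947 payoff=0.0000 vs cont=0.0000 → 0.0000 [wait]  ⇒ S*(5)=66.8580
t_4: node(4,0) S=76.0923 payoff=36.5577 vs cont=36.5115 → 36.5577 [stop]  node(4,1) S=98.5632 payoff=14.0868 vs cont=19.0025 → 19.0025 [wait]  node(4,2) S=127.6700 payoff=0.0000 vs cont=6.4617 → 6.4617 [wait]  node(4,3) S=165.3724 payoff=0.0000 vs cont=1.0692 → 1.0692 [wait]  node(4,4) S=214.2087 payoff=0.0000 vs cont=0.0175 → 0.0175 [wait]  ⇒ S*(4)=76.0923
t_3: node(3,0) S=86.6019 payoff=26.0481 vs cont=27.9410 → 27.9410 [wait]  node(3,1) S=112.1765 payoff=0.4735 vs cont=12.8972 → 12.8972 [wait]  node(3,2) S=145.3035 payoff=0.0000 vs cont=3.8485 → 3.8485 [wait]  node(3,3) S=188.2132 payoff=0.0000 vs cont=0.5609 → 0.5609 [wait]  ⇒ S*(3)=-
t_2: node(2,0) S=98.5632 payoff=14.0868 vs cont=20.5808 → 20.5808 [wait]  node(2,1) S=127.6700 payoff=0.0000 vs cont=8.4977 → 8.4977 [wait]  node(2,2) S=165.3724 payoff=0.0000 vs cont=2.2559 → 2.2559 [wait]  ⇒ S*(2)=-
t_1: node(1,0) S=112.1765 payoff=0.4735 vs cont=14.6823 → 14.6823 [wait]  node(1,1) S=145.3035 payoff=0.0000 vs cont=5.4657 → 5.4657 [wait]  ⇒ S*(1)=-
t_0: node(0,0) S=127.6700 payoff=0.0000 vs cont=10.1903 → 10.1903 [wait]  ⇒ S*(0)=-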